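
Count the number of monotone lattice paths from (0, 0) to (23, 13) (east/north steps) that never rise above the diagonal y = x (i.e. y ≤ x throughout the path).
Number of paths = 1059111900

By the reflection principle (André's argument), the number of monotone paths to (23, 13) with n ≤ m that never go above y = x is C(36, 23) − C(36, 24) = 2310789600 − 1251677700 = 1059111900.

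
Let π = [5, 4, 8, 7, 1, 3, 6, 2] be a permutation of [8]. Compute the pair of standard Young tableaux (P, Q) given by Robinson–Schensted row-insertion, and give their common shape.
P = [1, 2, 6] / [3, 7] / [4, 8] / [5];  Q = [1, 3, 7] / [2, 4] / [5, 6] / [8];  common shape = (3, 2, 2, 1)

Row-insert the values π_1, π_2, … into P one at a time, bumping the leftmost entry strictly greater than the inserted value down to the next row. The recording tableau Q records, in position (i, j), the step at which that cell was added to P.
  Insert 5 (step 1): P = [5];  Q = [1]
  Insert 4 (step 2): P = [4] / [5];  Q = [1] / [2]
  Insert 8 (step 3): P = [4, 8] / [5];  Q = [1, 3] / [2]
  Insert 7 (step 4): P = [4, 7] / [5, 8];  Q = [1, 3] / [2, 4]
  Insert 1 (step 5): P = [1, 7] / [4, 8] / [5];  Q = [1, 3] / [2, 4] / [5]
  Insert 3 (step 6): P = [1, 3] / [4, 7] / [5, 8];  Q = [1, 3] / [2, 4] / [5, 6]
  Insert 6 (step 7): P = [1, 3, 6] / [4, 7] / [5, 8];  Q = [1, 3, 7] / [2, 4] / [5, 6]
  Insert 2 (step 8): P = [1, 2, 6] / [3, 7] / [4, 8] / [5];  Q = [1, 3, 7] / [2, 4] / [5, 6] / [8]
Final shape: (3, 2, 2, 1).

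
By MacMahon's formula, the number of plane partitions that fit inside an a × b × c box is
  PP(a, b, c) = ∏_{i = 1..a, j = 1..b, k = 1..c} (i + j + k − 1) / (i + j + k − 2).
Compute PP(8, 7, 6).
PP(8, 7, 6) = 19702998159210080

Evaluate the triple product over i = 1..8, j = 1..7, k = 1..6. The factors are (2/1) · (3/2) · (4/3) · (5/4) · (6/5) · (7/6) · (3/2) · (4/3) · … (336 factors total). The numerators and denominators telescope so the product is an integer; carrying out the multiplication exactly gives PP(8, 7, 6) = 19702998159210080.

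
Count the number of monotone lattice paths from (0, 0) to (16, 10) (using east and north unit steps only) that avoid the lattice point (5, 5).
Number of paths = 4210999

Total paths from (0, 0) to (16, 10): C(26, 16) = 5311735. Paths through (5, 5): (paths (0, 0) → (5, 5)) × (paths (5, 5) → (16, 10)) = C(10, 5) · C(16, 11) = 252 · 4368 = 1100736. Avoidance count = 5311735 − 1100736 = 4210999.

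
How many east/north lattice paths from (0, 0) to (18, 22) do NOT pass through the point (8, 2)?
Number of paths = 112028236125

Total paths from (0, 0) to (18, 22): C(40, 18) = 113380261800. Paths through (8, 2): (paths (0, 0) → (8, 2)) × (paths (8, 2) → (18, 22)) = C(10, 8) · C(30, 10) = 45 · 30045015 = 1352025675. Avoidance count = 113380261800 − 1352025675 = 112028236125.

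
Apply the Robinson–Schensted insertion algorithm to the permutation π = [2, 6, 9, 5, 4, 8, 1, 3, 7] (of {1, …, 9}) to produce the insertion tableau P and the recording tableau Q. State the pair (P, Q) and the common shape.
P = [1, 3, 7] / [2, 4, 8] / [5, 9] / [6];  Q = [1, 2, 3] / [4, 6, 9] / [5, 8] / [7];  common shape = (3, 3, 2, 1)

Row-insert the values π_1, π_2, … into P one at a time, bumping the leftmost entry strictly greater than the inserted value down to the next row. The recording tableau Q records, in position (i, j), the step at which that cell was added to P.
  Insert 2 (step 1): P = [2];  Q = [1]
  Insert 6 (step 2): P = [2, 6];  Q = [1, 2]
  Insert 9 (step 3): P = [2, 6, 9];  Q = [1, 2, 3]
  Insert 5 (step 4): P = [2, 5, 9] / [6];  Q = [1, 2, 3] / [4]
  Insert 4 (step 5): P = [2, 4, 9] / [5] / [6];  Q = [1, 2, 3] / [4] / [5]
  Insert 8 (step 6): P = [2, 4, 8] / [5, 9] / [6];  Q = [1, 2, 3] / [4, 6] / [5]
  Insert 1 (step 7): P = [1, 4, 8] / [2, 9] / [5] / [6];  Q = [1, 2, 3] / [4, 6] / [5] / [7]
  Insert 3 (step 8): P = [1, 3, 8] / [2, 4] / [5, 9] / [6];  Q = [1, 2, 3] / [4, 6] / [5, 8] / [7]
  Insert 7 (step 9): P = [1, 3, 7] / [2, 4, 8] / [5, 9] / [6];  Q = [1, 2, 3] / [4, 6, 9] / [5, 8] / [7]
Final shape: (3, 3, 2, 1).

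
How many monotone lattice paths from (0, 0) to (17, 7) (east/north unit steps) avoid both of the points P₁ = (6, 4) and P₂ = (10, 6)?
Number of paths = 230800

Inclusion–exclusion. Total paths: C(24, 17) = 346104. Through P₁: C(10, 6)·C(14, 11) = 76440. Through P₂: C(16, 10)·C(8, 7) = 64064. Since P₁ is strictly southwest of P₂, a monotone path through both must visit P₁ then P₂; paths through both = C(10, 6)·C(6, 4)·C(8, 7) = 25200. Avoid both = 346104 − 76440 − 64064 + 25200 = 230800.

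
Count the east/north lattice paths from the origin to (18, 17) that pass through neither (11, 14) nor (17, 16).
Number of paths = 1918687830

Inclusion–exclusion. Total paths: C(35, 18) = 4537567650. Through P₁: C(25, 11)·C(10, 7) = 534888000. Through P₂: C(33, 17)·C(2, 1) = 2333606220. Since P₁ is strictly southwest of P₂, a monotone path through both must visit P₁ then P₂; paths through both = C(25, 11)·C(8, 6)·C(2, 1) = 249614400. Avoid both = 4537567650 − 534888000 − 2333606220 + 249614400 = 1918687830.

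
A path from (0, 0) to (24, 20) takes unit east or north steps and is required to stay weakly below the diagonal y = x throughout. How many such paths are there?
Number of paths = 352207870014

By the reflection principle (André's argument), the number of monotone paths to (24, 20) with n ≤ m that never go above y = x is C(44, 24) − C(44, 25) = 1761039350070 − 1408831480056 = 352207870014.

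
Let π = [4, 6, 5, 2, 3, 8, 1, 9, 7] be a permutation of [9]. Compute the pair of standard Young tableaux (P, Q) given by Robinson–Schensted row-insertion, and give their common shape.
P = [1, 3, 7, 9] / [2, 5, 8] / [4] / [6];  Q = [1, 2, 6, 8] / [3, 5, 9] / [4] / [7];  common shape = (4, 3, 1, 1)

Row-insert the values π_1, π_2, … into P one at a time, bumping the leftmost entry strictly greater than the inserted value down to the next row. The recording tableau Q records, in position (i, j), the step at which that cell was added to P.
  Insert 4 (step 1): P = [4];  Q = [1]
  Insert 6 (step 2): P = [4, 6];  Q = [1, 2]
  Insert 5 (step 3): P = [4, 5] / [6];  Q = [1, 2] / [3]
  Insert 2 (step 4): P = [2, 5] / [4] / [6];  Q = [1, 2] / [3] / [4]
  Insert 3 (step 5): P = [2, 3] / [4, 5] / [6];  Q = [1, 2] / [3, 5] / [4]
  Insert 8 (step 6): P = [2, 3, 8] / [4, 5] / [6];  Q = [1, 2, 6] / [3, 5] / [4]
  Insert 1 (step 7): P = [1, 3, 8] / [2, 5] / [4] / [6];  Q = [1, 2, 6] / [3, 5] / [4] / [7]
  Insert 9 (step 8): P = [1, 3, 8, 9] / [2, 5] / [4] / [6];  Q = [1, 2, 6, 8] / [3, 5] / [4] / [7]
  Insert 7 (step 9): P = [1, 3, 7, 9] / [2, 5, 8] / [4] / [6];  Q = [1, 2, 6, 8] / [3, 5, 9] / [4] / [7]
Final shape: (4, 3, 1, 1).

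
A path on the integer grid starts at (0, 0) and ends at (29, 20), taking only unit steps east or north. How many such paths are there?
Number of paths = 28277527346376

A monotone lattice path from (0, 0) to (29, 20) consists of 29 east steps and 20 north steps in some order, so it is determined by which 29 of the 49 steps are east. The count is C(49, 29) = 28277527346376.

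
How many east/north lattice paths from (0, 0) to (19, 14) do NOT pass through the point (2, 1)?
Number of paths = 459529650

Total paths from (0, 0) to (19, 14): C(33, 19) = 818809200. Paths through (2, 1): (paths (0, 0) → (2, 1)) × (paths (2, 1) → (19, 14)) = C(3, 2) · C(30, 17) = 3 · 119759850 = 359279550. Avoidance count = 818809200 − 359279550 = 459529650.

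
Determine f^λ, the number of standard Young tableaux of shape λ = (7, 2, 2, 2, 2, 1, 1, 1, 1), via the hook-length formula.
# SYT of shape (7, 2, 2, 2, 2, 1, 1, 1, 1) = 3879876

Hook-length formula: f^λ = n! / Π hook(c), product over all cells c of the Young diagram. For λ = (7, 2, 2, 2, 2, 1, 1, 1, 1), n = 19 boxes. Hook lengths by row (left-to-right, top-to-bottom): [15, 10, 5, 4, 3, 2, 1]; [9, 4]; [8, 3]; [7, 2]; [6, 1]; [4]; [3]; [2]; [1]. Product of hooks = 31352832000. So f^λ = 19! / 31352832000 = 121645100408832000 / 31352832000 = 3879876.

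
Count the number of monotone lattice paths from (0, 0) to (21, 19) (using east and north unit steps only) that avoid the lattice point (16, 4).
Number of paths = 131207291520

Total paths from (0, 0) to (21, 19): C(40, 21) = 131282408400. Paths through (16, 4): (paths (0, 0) → (16, 4)) × (paths (16, 4) → (21, 19)) = C(20, 16) · C(20, 5) = 4845 · 15504 = 75116880. Avoidance count = 131282408400 − 75116880 = 131207291520.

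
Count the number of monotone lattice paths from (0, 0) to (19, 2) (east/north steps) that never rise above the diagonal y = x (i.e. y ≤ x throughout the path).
Number of paths = 189

By the reflection principle (André's argument), the number of monotone paths to (19, 2) with n ≤ m that never go above y = x is C(21, 19) − C(21, 20) = 210 − 21 = 189.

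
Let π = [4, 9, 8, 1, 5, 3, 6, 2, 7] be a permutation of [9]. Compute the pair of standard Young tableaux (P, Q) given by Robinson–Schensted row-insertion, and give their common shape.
P = [1, 2, 6, 7] / [3, 5] / [4] / [8] / [9];  Q = [1, 2, 7, 9] / [3, 5] / [4] / [6] / [8];  common shape = (4, 2, 1, 1, 1)

Row-insert the values π_1, π_2, … into P one at a time, bumping the leftmost entry strictly greater than the inserted value down to the next row. The recording tableau Q records, in position (i, j), the step at which that cell was added to P.
  Insert 4 (step 1): P = [4];  Q = [1]
  Insert 9 (step 2): P = [4, 9];  Q = [1, 2]
  Insert 8 (step 3): P = [4, 8] / [9];  Q = [1, 2] / [3]
  Insert 1 (step 4): P = [1, 8] / [4] / [9];  Q = [1, 2] / [3] / [4]
  Insert 5 (step 5): P = [1, 5] / [4, 8] / [9];  Q = [1, 2] / [3, 5] / [4]
  Insert 3 (step 6): P = [1, 3] / [4, 5] / [8] / [9];  Q = [1, 2] / [3, 5] / [4] / [6]
  Insert 6 (step 7): P = [1, 3, 6] / [4, 5] / [8] / [9];  Q = [1, 2, 7] / [3, 5] / [4] / [6]
  Insert 2 (step 8): P = [1, 2, 6] / [3, 5] / [4] / [8] / [9];  Q = [1, 2, 7] / [3, 5] / [4] / [6] / [8]
  Insert 7 (step 9): P = [1, 2, 6, 7] / [3, 5] / [4] / [8] / [9];  Q = [1, 2, 7, 9] / [3, 5] / [4] / [6] / [8]
Final shape: (4, 2, 1, 1, 1).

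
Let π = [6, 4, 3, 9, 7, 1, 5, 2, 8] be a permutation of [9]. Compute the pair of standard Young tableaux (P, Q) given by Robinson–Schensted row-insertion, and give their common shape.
P = [1, 2, 8] / [3, 5] / [4, 7] / [6, 9];  Q = [1, 4, 9] / [2, 5] / [3, 7] / [6, 8];  common shape = (3, 2, 2, 2)

Row-insert the values π_1, π_2, … into P one at a time, bumping the leftmost entry strictly greater than the inserted value down to the next row. The recording tableau Q records, in position (i, j), the step at which that cell was added to P.
  Insert 6 (step 1): P = [6];  Q = [1]
  Insert 4 (step 2): P = [4] / [6];  Q = [1] / [2]
  Insert 3 (step 3): P = [3] / [4] / [6];  Q = [1] / [2] / [3]
  Insert 9 (step 4): P = [3, 9] / [4] / [6];  Q = [1, 4] / [2] / [3]
  Insert 7 (step 5): P = [3, 7] / [4, 9] / [6];  Q = [1, 4] / [2, 5] / [3]
  Insert 1 (step 6): P = [1, 7] / [3, 9] / [4] / [6];  Q = [1, 4] / [2, 5] / [3] / [6]
  Insert 5 (step 7): P = [1, 5] / [3, 7] / [4, 9] / [6];  Q = [1, 4] / [2, 5] / [3, 7] / [6]
  Insert 2 (step 8): P = [1, 2] / [3, 5] / [4, 7] / [6, 9];  Q = [1, 4] / [2, 5] / [3, 7] / [6, 8]
  Insert 8 (step 9): P = [1, 2, 8] / [3, 5] / [4, 7] / [6, 9];  Q = [1, 4, 9] / [2, 5] / [3, 7] / [6, 8]
Final shape: (3, 2, 2, 2).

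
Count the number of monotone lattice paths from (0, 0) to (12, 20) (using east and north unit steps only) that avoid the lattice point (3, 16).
Number of paths = 225100005

Total paths from (0, 0) to (12, 20): C(32, 12) = 225792840. Paths through (3, 16): (paths (0, 0) → (3, 16)) × (paths (3, 16) → (12, 20)) = C(19, 3) · C(13, 9) = 969 · 715 = 692835. Avoidance count = 225792840 − 692835 = 225100005.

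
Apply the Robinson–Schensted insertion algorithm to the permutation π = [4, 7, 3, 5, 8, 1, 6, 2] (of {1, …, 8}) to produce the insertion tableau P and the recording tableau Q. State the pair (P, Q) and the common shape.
P = [1, 2, 6] / [3, 5, 8] / [4, 7];  Q = [1, 2, 5] / [3, 4, 7] / [6, 8];  common shape = (3, 3, 2)

Row-insert the values π_1, π_2, … into P one at a time, bumping the leftmost entry strictly greater than the inserted value down to the next row. The recording tableau Q records, in position (i, j), the step at which that cell was added to P.
  Insert 4 (step 1): P = [4];  Q = [1]
  Insert 7 (step 2): P = [4, 7];  Q = [1, 2]
  Insert 3 (step 3): P = [3, 7] / [4];  Q = [1, 2] / [3]
  Insert 5 (step 4): P = [3, 5] / [4, 7];  Q = [1, 2] / [3, 4]
  Insert 8 (step 5): P = [3, 5, 8] / [4, 7];  Q = [1, 2, 5] / [3, 4]
  Insert 1 (step 6): P = [1, 5, 8] / [3, 7] / [4];  Q = [1, 2, 5] / [3, 4] / [6]
  Insert 6 (step 7): P = [1, 5, 6] / [3, 7, 8] / [4];  Q = [1, 2, 5] / [3, 4, 7] / [6]
  Insert 2 (step 8): P = [1, 2, 6] / [3, 5, 8] / [4, 7];  Q = [1, 2, 5] / [3, 4, 7] / [6, 8]
Final shape: (3, 3, 2).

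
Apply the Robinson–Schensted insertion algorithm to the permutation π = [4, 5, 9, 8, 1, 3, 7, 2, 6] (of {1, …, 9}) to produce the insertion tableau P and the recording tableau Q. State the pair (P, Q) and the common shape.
P = [1, 2, 6] / [3, 5, 7] / [4, 8] / [9];  Q = [1, 2, 3] / [4, 6, 7] / [5, 9] / [8];  common shape = (3, 3, 2, 1)

Row-insert the values π_1, π_2, … into P one at a time, bumping the leftmost entry strictly greater than the inserted value down to the next row. The recording tableau Q records, in position (i, j), the step at which that cell was added to P.
  Insert 4 (step 1): P = [4];  Q = [1]
  Insert 5 (step 2): P = [4, 5];  Q = [1, 2]
  Insert 9 (step 3): P = [4, 5, 9];  Q = [1, 2, 3]
  Insert 8 (step 4): P = [4, 5, 8] / [9];  Q = [1, 2, 3] / [4]
  Insert 1 (step 5): P = [1, 5, 8] / [4] / [9];  Q = [1, 2, 3] / [4] / [5]
  Insert 3 (step 6): P = [1, 3, 8] / [4, 5] / [9];  Q = [1, 2, 3] / [4, 6] / [5]
  Insert 7 (step 7): P = [1, 3, 7] / [4, 5, 8] / [9];  Q = [1, 2, 3] / [4, 6, 7] / [5]
  Insert 2 (step 8): P = [1, 2, 7] / [3, 5, 8] / [4] / [9];  Q = [1, 2, 3] / [4, 6, 7] / [5] / [8]
  Insert 6 (step 9): P = [1, 2, 6] / [3, 5, 7] / [4, 8] / [9];  Q = [1, 2, 3] / [4, 6, 7] / [5, 9] / [8]
Final shape: (3, 3, 2, 1).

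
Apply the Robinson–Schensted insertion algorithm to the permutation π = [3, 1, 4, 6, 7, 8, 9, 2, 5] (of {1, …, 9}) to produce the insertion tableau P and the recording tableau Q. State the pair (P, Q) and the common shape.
P = [1, 2, 5, 7, 8, 9] / [3, 4, 6];  Q = [1, 3, 4, 5, 6, 7] / [2, 8, 9];  common shape = (6, 3)

Row-insert the values π_1, π_2, … into P one at a time, bumping the leftmost entry strictly greater than the inserted value down to the next row. The recording tableau Q records, in position (i, j), the step at which that cell was added to P.
  Insert 3 (step 1): P = [3];  Q = [1]
  Insert 1 (step 2): P = [1] / [3];  Q = [1] / [2]
  Insert 4 (step 3): P = [1, 4] / [3];  Q = [1, 3] / [2]
  Insert 6 (step 4): P = [1, 4, 6] / [3];  Q = [1, 3, 4] / [2]
  Insert 7 (step 5): P = [1, 4, 6, 7] / [3];  Q = [1, 3, 4, 5] / [2]
  Insert 8 (step 6): P = [1, 4, 6, 7, 8] / [3];  Q = [1, 3, 4, 5, 6] / [2]
  Insert 9 (step 7): P = [1, 4, 6, 7, 8, 9] / [3];  Q = [1, 3, 4, 5, 6, 7] / [2]
  Insert 2 (step 8): P = [1, 2, 6, 7, 8, 9] / [3, 4];  Q = [1, 3, 4, 5, 6, 7] / [2, 8]
  Insert 5 (step 9): P = [1, 2, 5, 7, 8, 9] / [3, 4, 6];  Q = [1, 3, 4, 5, 6, 7] / [2, 8, 9]
Final shape: (6, 3).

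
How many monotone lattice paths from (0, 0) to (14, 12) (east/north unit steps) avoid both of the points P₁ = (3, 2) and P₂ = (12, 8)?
Number of paths = 4991740

Inclusion–exclusion. Total paths: C(26, 14) = 9657700. Through P₁: C(5, 3)·C(21, 11) = 3527160. Through P₂: C(20, 12)·C(6, 2) = 1889550. Since P₁ is strictly southwest of P₂, a monotone path through both must visit P₁ then P₂; paths through both = C(5, 3)·C(15, 9)·C(6, 2) = 750750. Avoid both = 9657700 − 3527160 − 1889550 + 750750 = 4991740.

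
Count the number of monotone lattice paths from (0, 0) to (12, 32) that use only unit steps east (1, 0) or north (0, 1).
Number of paths = 21090682613

A monotone lattice path from (0, 0) to (12, 32) consists of 12 east steps and 32 north steps in some order, so it is determined by which 12 of the 44 steps are east. The count is C(44, 12) = 21090682613.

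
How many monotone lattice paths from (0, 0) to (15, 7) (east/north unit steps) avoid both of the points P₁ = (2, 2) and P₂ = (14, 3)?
Number of paths = 116126

Inclusion–exclusion. Total paths: C(22, 15) = 170544. Through P₁: C(4, 2)·C(18, 13) = 51408. Through P₂: C(17, 14)·C(5, 1) = 3400. Since P₁ is strictly southwest of P₂, a monotone path through both must visit P₁ then P₂; paths through both = C(4, 2)·C(13, 12)·C(5, 1) = 390. Avoid both = 170544 − 51408 − 3400 + 390 = 116126.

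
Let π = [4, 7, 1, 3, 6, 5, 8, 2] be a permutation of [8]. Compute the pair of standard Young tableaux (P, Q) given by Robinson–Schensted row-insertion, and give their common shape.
P = [1, 2, 5, 8] / [3, 6] / [4] / [7];  Q = [1, 2, 5, 7] / [3, 4] / [6] / [8];  common shape = (4, 2, 1, 1)

Row-insert the values π_1, π_2, … into P one at a time, bumping the leftmost entry strictly greater than the inserted value down to the next row. The recording tableau Q records, in position (i, j), the step at which that cell was added to P.
  Insert 4 (step 1): P = [4];  Q = [1]
  Insert 7 (step 2): P = [4, 7];  Q = [1, 2]
  Insert 1 (step 3): P = [1, 7] / [4];  Q = [1, 2] / [3]
  Insert 3 (step 4): P = [1, 3] / [4, 7];  Q = [1, 2] / [3, 4]
  Insert 6 (step 5): P = [1, 3, 6] / [4, 7];  Q = [1, 2, 5] / [3, 4]
  Insert 5 (step 6): P = [1, 3, 5] / [4, 6] / [7];  Q = [1, 2, 5] / [3, 4] / [6]
  Insert 8 (step 7): P = [1, 3, 5, 8] / [4, 6] / [7];  Q = [1, 2, 5, 7] / [3, 4] / [6]
  Insert 2 (step 8): P = [1, 2, 5, 8] / [3, 6] / [4] / [7];  Q = [1, 2, 5, 7] / [3, 4] / [6] / [8]
Final shape: (4, 2, 1, 1).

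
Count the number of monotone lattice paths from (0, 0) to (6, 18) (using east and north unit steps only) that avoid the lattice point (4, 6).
Number of paths = 115486

Total paths from (0, 0) to (6, 18): C(24, 6) = 134596. Paths through (4, 6): (paths (0, 0) → (4, 6)) × (paths (4, 6) → (6, 18)) = C(10, 4) · C(14, 2) = 210 · 91 = 19110. Avoidance count = 134596 − 19110 = 115486.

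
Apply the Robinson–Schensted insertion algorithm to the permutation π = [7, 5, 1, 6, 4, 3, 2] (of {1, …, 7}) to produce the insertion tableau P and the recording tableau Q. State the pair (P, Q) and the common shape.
P = [1, 2] / [3, 6] / [4] / [5] / [7];  Q = [1, 4] / [2, 5] / [3] / [6] / [7];  common shape = (2, 2, 1, 1, 1)

Row-insert the values π_1, π_2, … into P one at a time, bumping the leftmost entry strictly greater than the inserted value down to the next row. The recording tableau Q records, in position (i, j), the step at which that cell was added to P.
  Insert 7 (step 1): P = [7];  Q = [1]
  Insert 5 (step 2): P = [5] / [7];  Q = [1] / [2]
  Insert 1 (step 3): P = [1] / [5] / [7];  Q = [1] / [2] / [3]
  Insert 6 (step 4): P = [1, 6] / [5] / [7];  Q = [1, 4] / [2] / [3]
  Insert 4 (step 5): P = [1, 4] / [5, 6] / [7];  Q = [1, 4] / [2, 5] / [3]
  Insert 3 (step 6): P = [1, 3] / [4, 6] / [5] / [7];  Q = [1, 4] / [2, 5] / [3] / [6]
  Insert 2 (step 7): P = [1, 2] / [3, 6] / [4] / [5] / [7];  Q = [1, 4] / [2, 5] / [3] / [6] / [7]
Final shape: (2, 2, 1, 1, 1).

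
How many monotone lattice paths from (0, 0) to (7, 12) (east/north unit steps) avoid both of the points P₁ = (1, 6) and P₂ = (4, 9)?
Number of paths = 32420

Inclusion–exclusion. Total paths: C(19, 7) = 50388. Through P₁: C(7, 1)·C(12, 6) = 6468. Through P₂: C(13, 4)·C(6, 3) = 14300. Since P₁ is strictly southwest of P₂, a monotone path through both must visit P₁ then P₂; paths through both = C(7, 1)·C(6, 3)·C(6, 3) = 2800. Avoid both = 50388 − 6468 − 14300 + 2800 = 32420.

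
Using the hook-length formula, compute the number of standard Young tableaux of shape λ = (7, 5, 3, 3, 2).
# SYT of shape (7, 5, 3, 3, 2) = 128564982

Hook-length formula: f^λ = n! / Π hook(c), product over all cells c of the Young diagram. For λ = (7, 5, 3, 3, 2), n = 20 boxes. Hook lengths by row (left-to-right, top-to-bottom): [11, 10, 8, 5, 4, 2, 1]; [8, 7, 5, 2, 1]; [5, 4, 2]; [4, 3, 1]; [2, 1]. Product of hooks = 18923520000. So f^λ = 20! / 18923520000 = 2432902008176640000 / 18923520000 = 128564982.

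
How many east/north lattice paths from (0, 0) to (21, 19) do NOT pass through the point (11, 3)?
Number of paths = 129348936860

Total paths from (0, 0) to (21, 19): C(40, 21) = 131282408400. Paths through (11, 3): (paths (0, 0) → (11, 3)) × (paths (11, 3) → (21, 19)) = C(14, 11) · C(26, 10) = 364 · 5311735 = 1933471540. Avoidance count = 131282408400 − 1933471540 = 129348936860.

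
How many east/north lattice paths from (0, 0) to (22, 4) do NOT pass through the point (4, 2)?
Number of paths = 12100

Total paths from (0, 0) to (22, 4): C(26, 22) = 14950. Paths through (4, 2): (paths (0, 0) → (4, 2)) × (paths (4, 2) → (22, 4)) = C(6, 4) · C(20, 18) = 15 · 190 = 2850. Avoidance count = 14950 − 2850 = 12100.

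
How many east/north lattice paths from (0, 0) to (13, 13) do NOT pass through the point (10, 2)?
Number of paths = 10376576

Total paths from (0, 0) to (13, 13): C(26, 13) = 10400600. Paths through (10, 2): (paths (0, 0) → (10, 2)) × (paths (10, 2) → (13, 13)) = C(12, 10) · C(14, 3) = 66 · 364 = 24024. Avoidance count = 10400600 − 24024 = 10376576.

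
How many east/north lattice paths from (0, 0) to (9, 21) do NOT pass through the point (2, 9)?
Number of paths = 11535810

Total paths from (0, 0) to (9, 21): C(30, 9) = 14307150. Paths through (2, 9): (paths (0, 0) → (2, 9)) × (paths (2, 9) → (9, 21)) = C(11, 2) · C(19, 7) = 55 · 50388 = 2771340. Avoidance count = 14307150 − 2771340 = 11535810.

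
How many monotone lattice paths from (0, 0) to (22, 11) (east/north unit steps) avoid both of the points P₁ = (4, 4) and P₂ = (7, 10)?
Number of paths = 159670632

Inclusion–exclusion. Total paths: C(33, 22) = 193536720. Through P₁: C(8, 4)·C(25, 18) = 33649000. Through P₂: C(17, 7)·C(16, 15) = 311168. Since P₁ is strictly southwest of P₂, a monotone path through both must visit P₁ then P₂; paths through both = C(8, 4)·C(9, 3)·C(16, 15) = 94080. Avoid both = 193536720 − 33649000 − 311168 + 94080 = 159670632.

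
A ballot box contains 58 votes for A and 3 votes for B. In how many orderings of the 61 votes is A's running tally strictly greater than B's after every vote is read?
Strict-lead orderings = 32450

Total orderings of the 61 votes with 58 for A: C(61, 58) = 35990. By the Bertrand ballot formula (Cycle Lemma / reflection principle), the number of orderings in which A is strictly ahead of B throughout is (p − q)/(p + q) · C(p + q, p) = (58 − 3)/(58 + 3) · 35990 = 32450.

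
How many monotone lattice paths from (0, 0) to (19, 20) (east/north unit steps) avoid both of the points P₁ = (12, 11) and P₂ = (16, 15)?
Number of paths = 41925386930

Inclusion–exclusion. Total paths: C(39, 19) = 68923264410. Through P₁: C(23, 12)·C(16, 7) = 15467772320. Through P₂: C(31, 16)·C(8, 3) = 16830250920. Since P₁ is strictly southwest of P₂, a monotone path through both must visit P₁ then P₂; paths through both = C(23, 12)·C(8, 4)·C(8, 3) = 5300145760. Avoid both = 68923264410 − 15467772320 − 16830250920 + 5300145760 = 41925386930.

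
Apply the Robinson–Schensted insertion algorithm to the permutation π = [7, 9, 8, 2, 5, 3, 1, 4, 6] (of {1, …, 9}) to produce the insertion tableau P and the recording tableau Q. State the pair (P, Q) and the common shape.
P = [1, 3, 4, 6] / [2, 8] / [5] / [7] / [9];  Q = [1, 2, 8, 9] / [3, 5] / [4] / [6] / [7];  common shape = (4, 2, 1, 1, 1)

Row-insert the values π_1, π_2, … into P one at a time, bumping the leftmost entry strictly greater than the inserted value down to the next row. The recording tableau Q records, in position (i, j), the step at which that cell was added to P.
  Insert 7 (step 1): P = [7];  Q = [1]
  Insert 9 (step 2): P = [7, 9];  Q = [1, 2]
  Insert 8 (step 3): P = [7, 8] / [9];  Q = [1, 2] / [3]
  Insert 2 (step 4): P = [2, 8] / [7] / [9];  Q = [1, 2] / [3] / [4]
  Insert 5 (step 5): P = [2, 5] / [7, 8] / [9];  Q = [1, 2] / [3, 5] / [4]
  Insert 3 (step 6): P = [2, 3] / [5, 8] / [7] / [9];  Q = [1, 2] / [3, 5] / [4] / [6]
  Insert 1 (step 7): P = [1, 3] / [2, 8] / [5] / [7] / [9];  Q = [1, 2] / [3, 5] / [4] / [6] / [7]
  Insert 4 (step 8): P = [1, 3, 4] / [2, 8] / [5] / [7] / [9];  Q = [1, 2, 8] / [3, 5] / [4] / [6] / [7]
  Insert 6 (step 9): P = [1, 3, 4, 6] / [2, 8] / [5] / [7] / [9];  Q = [1, 2, 8, 9] / [3, 5] / [4] / [6] / [7]
Final shape: (4, 2, 1, 1, 1).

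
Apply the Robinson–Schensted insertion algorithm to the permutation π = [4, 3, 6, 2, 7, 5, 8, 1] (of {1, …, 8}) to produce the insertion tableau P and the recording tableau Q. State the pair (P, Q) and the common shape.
P = [1, 5, 7, 8] / [2, 6] / [3] / [4];  Q = [1, 3, 5, 7] / [2, 6] / [4] / [8];  common shape = (4, 2, 1, 1)

Row-insert the values π_1, π_2, … into P one at a time, bumping the leftmost entry strictly greater than the inserted value down to the next row. The recording tableau Q records, in position (i, j), the step at which that cell was added to P.
  Insert 4 (step 1): P = [4];  Q = [1]
  Insert 3 (step 2): P = [3] / [4];  Q = [1] / [2]
  Insert 6 (step 3): P = [3, 6] / [4];  Q = [1, 3] / [2]
  Insert 2 (step 4): P = [2, 6] / [3] / [4];  Q = [1, 3] / [2] / [4]
  Insert 7 (step 5): P = [2, 6, 7] / [3] / [4];  Q = [1, 3, 5] / [2] / [4]
  Insert 5 (step 6): P = [2, 5, 7] / [3, 6] / [4];  Q = [1, 3, 5] / [2, 6] / [4]
  Insert 8 (step 7): P = [2, 5, 7, 8] / [3, 6] / [4];  Q = [1, 3, 5, 7] / [2, 6] / [4]
  Insert 1 (step 8): P = [1, 5, 7, 8] / [2, 6] / [3] / [4];  Q = [1, 3, 5, 7] / [2, 6] / [4] / [8]
Final shape: (4, 2, 1, 1).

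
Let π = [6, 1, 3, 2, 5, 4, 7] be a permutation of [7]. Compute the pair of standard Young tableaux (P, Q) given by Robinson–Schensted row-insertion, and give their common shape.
P = [1, 2, 4, 7] / [3, 5] / [6];  Q = [1, 3, 5, 7] / [2, 6] / [4];  common shape = (4, 2, 1)

Row-insert the values π_1, π_2, … into P one at a time, bumping the leftmost entry strictly greater than the inserted value down to the next row. The recording tableau Q records, in position (i, j), the step at which that cell was added to P.
  Insert 6 (step 1): P = [6];  Q = [1]
  Insert 1 (step 2): P = [1] / [6];  Q = [1] / [2]
  Insert 3 (step 3): P = [1, 3] / [6];  Q = [1, 3] / [2]
  Insert 2 (step 4): P = [1, 2] / [3] / [6];  Q = [1, 3] / [2] / [4]
  Insert 5 (step 5): P = [1, 2, 5] / [3] / [6];  Q = [1, 3, 5] / [2] / [4]
  Insert 4 (step 6): P = [1, 2, 4] / [3, 5] / [6];  Q = [1, 3, 5] / [2, 6] / [4]
  Insert 7 (step 7): P = [1, 2, 4, 7] / [3, 5] / [6];  Q = [1, 3, 5, 7] / [2, 6] / [4]
Final shape: (4, 2, 1).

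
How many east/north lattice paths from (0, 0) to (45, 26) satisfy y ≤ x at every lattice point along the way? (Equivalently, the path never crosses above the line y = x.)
Number of paths = 7664867653706345040

By the reflection principle (André's argument), the number of monotone paths to (45, 26) with n ≤ m that never go above y = x is C(71, 45) − C(71, 46) = 17629195603524593592 − 9964327949818248552 = 7664867653706345040.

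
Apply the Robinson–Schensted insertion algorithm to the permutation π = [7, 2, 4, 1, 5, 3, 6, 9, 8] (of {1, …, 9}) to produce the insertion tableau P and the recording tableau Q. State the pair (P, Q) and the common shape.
P = [1, 3, 5, 6, 8] / [2, 4, 9] / [7];  Q = [1, 3, 5, 7, 8] / [2, 6, 9] / [4];  common shape = (5, 3, 1)

Row-insert the values π_1, π_2, … into P one at a time, bumping the leftmost entry strictly greater than the inserted value down to the next row. The recording tableau Q records, in position (i, j), the step at which that cell was added to P.
  Insert 7 (step 1): P = [7];  Q = [1]
  Insert 2 (step 2): P = [2] / [7];  Q = [1] / [2]
  Insert 4 (step 3): P = [2, 4] / [7];  Q = [1, 3] / [2]
  Insert 1 (step 4): P = [1, 4] / [2] / [7];  Q = [1, 3] / [2] / [4]
  Insert 5 (step 5): P = [1, 4, 5] / [2] / [7];  Q = [1, 3, 5] / [2] / [4]
  Insert 3 (step 6): P = [1, 3, 5] / [2, 4] / [7];  Q = [1, 3, 5] / [2, 6] / [4]
  Insert 6 (step 7): P = [1, 3, 5, 6] / [2, 4] / [7];  Q = [1, 3, 5, 7] / [2, 6] / [4]
  Insert 9 (step 8): P = [1, 3, 5, 6, 9] / [2, 4] / [7];  Q = [1, 3, 5, 7, 8] / [2, 6] / [4]
  Insert 8 (step 9): P = [1, 3, 5, 6, 8] / [2, 4, 9] / [7];  Q = [1, 3, 5, 7, 8] / [2, 6, 9] / [4]
Final shape: (5, 3, 1).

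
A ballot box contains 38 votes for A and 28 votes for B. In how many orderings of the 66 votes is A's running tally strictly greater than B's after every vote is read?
Strict-lead orderings = 517212439858041200

Total orderings of the 66 votes with 38 for A: C(66, 38) = 3413602103063071920. By the Bertrand ballot formula (Cycle Lemma / reflection principle), the number of orderings in which A is strictly ahead of B throughout is (p − q)/(p + q) · C(p + q, p) = (38 − 28)/(38 + 28) · 3413602103063071920 = 517212439858041200.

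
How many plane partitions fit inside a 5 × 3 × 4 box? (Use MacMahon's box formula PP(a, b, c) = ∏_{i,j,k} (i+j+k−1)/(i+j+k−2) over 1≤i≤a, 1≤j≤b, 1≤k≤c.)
PP(5, 3, 4) = 116424

Evaluate the triple product over i = 1..5, j = 1..3, k = 1..4. The factors are (2/1) · (3/2) · (4/3) · (5/4) · (3/2) · (4/3) · (5/4) · (6/5) · … (60 factors total). The numerators and denominators telescope so the product is an integer; carrying out the multiplication exactly gives PP(5, 3, 4) = 116424.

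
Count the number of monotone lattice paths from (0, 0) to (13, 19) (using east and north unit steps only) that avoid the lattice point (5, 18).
Number of paths = 347070759

Total paths from (0, 0) to (13, 19): C(32, 13) = 347373600. Paths through (5, 18): (paths (0, 0) → (5, 18)) × (paths (5, 18) → (13, 19)) = C(23, 5) · C(9, 8) = 33649 · 9 = 302841. Avoidance count = 347373600 − 302841 = 347070759.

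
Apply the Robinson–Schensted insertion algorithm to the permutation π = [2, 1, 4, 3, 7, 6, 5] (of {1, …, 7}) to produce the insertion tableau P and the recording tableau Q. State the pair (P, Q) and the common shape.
P = [1, 3, 5] / [2, 4, 6] / [7];  Q = [1, 3, 5] / [2, 4, 6] / [7];  common shape = (3, 3, 1)

Row-insert the values π_1, π_2, … into P one at a time, bumping the leftmost entry strictly greater than the inserted value down to the next row. The recording tableau Q records, in position (i, j), the step at which that cell was added to P.
  Insert 2 (step 1): P = [2];  Q = [1]
  Insert 1 (step 2): P = [1] / [2];  Q = [1] / [2]
  Insert 4 (step 3): P = [1, 4] / [2];  Q = [1, 3] / [2]
  Insert 3 (step 4): P = [1, 3] / [2, 4];  Q = [1, 3] / [2, 4]
  Insert 7 (step 5): P = [1, 3, 7] / [2, 4];  Q = [1, 3, 5] / [2, 4]
  Insert 6 (step 6): P = [1, 3, 6] / [2, 4, 7];  Q = [1, 3, 5] / [2, 4, 6]
  Insert 5 (step 7): P = [1, 3, 5] / [2, 4, 6] / [7];  Q = [1, 3, 5] / [2, 4, 6] / [7]
Final shape: (3, 3, 1).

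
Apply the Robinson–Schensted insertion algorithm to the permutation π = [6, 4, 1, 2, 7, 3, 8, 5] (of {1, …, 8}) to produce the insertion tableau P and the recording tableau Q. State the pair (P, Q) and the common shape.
P = [1, 2, 3, 5] / [4, 7, 8] / [6];  Q = [1, 4, 5, 7] / [2, 6, 8] / [3];  common shape = (4, 3, 1)

Row-insert the values π_1, π_2, … into P one at a time, bumping the leftmost entry strictly greater than the inserted value down to the next row. The recording tableau Q records, in position (i, j), the step at which that cell was added to P.
  Insert 6 (step 1): P = [6];  Q = [1]
  Insert 4 (step 2): P = [4] / [6];  Q = [1] / [2]
  Insert 1 (step 3): P = [1] / [4] / [6];  Q = [1] / [2] / [3]
  Insert 2 (step 4): P = [1, 2] / [4] / [6];  Q = [1, 4] / [2] / [3]
  Insert 7 (step 5): P = [1, 2, 7] / [4] / [6];  Q = [1, 4, 5] / [2] / [3]
  Insert 3 (step 6): P = [1, 2, 3] / [4, 7] / [6];  Q = [1, 4, 5] / [2, 6] / [3]
  Insert 8 (step 7): P = [1, 2, 3, 8] / [4, 7] / [6];  Q = [1, 4, 5, 7] / [2, 6] / [3]
  Insert 5 (step 8): P = [1, 2, 3, 5] / [4, 7, 8] / [6];  Q = [1, 4, 5, 7] / [2, 6, 8] / [3]
Final shape: (4, 3, 1).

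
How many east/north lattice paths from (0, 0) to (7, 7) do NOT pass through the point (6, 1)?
Number of paths = 3383

Total paths from (0, 0) to (7, 7): C(14, 7) = 3432. Paths through (6, 1): (paths (0, 0) → (6, 1)) × (paths (6, 1) → (7, 7)) = C(7, 6) · C(7, 1) = 7 · 7 = 49. Avoidance count = 3432 − 49 = 3383.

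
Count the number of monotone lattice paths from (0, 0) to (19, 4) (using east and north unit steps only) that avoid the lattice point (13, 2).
Number of paths = 5915

Total paths from (0, 0) to (19, 4): C(23, 19) = 8855. Paths through (13, 2): (paths (0, 0) → (13, 2)) × (paths (13, 2) → (19, 4)) = C(15, 13) · C(8, 6) = 105 · 28 = 2940. Avoidance count = 8855 − 2940 = 5915.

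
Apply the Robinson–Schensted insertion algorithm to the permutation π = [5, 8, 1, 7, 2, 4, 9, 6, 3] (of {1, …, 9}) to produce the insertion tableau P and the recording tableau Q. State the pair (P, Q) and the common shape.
P = [1, 2, 3, 6] / [4, 7, 9] / [5] / [8];  Q = [1, 2, 6, 7] / [3, 4, 8] / [5] / [9];  common shape = (4, 3, 1, 1)

Row-insert the values π_1, π_2, … into P one at a time, bumping the leftmost entry strictly greater than the inserted value down to the next row. The recording tableau Q records, in position (i, j), the step at which that cell was added to P.
  Insert 5 (step 1): P = [5];  Q = [1]
  Insert 8 (step 2): P = [5, 8];  Q = [1, 2]
  Insert 1 (step 3): P = [1, 8] / [5];  Q = [1, 2] / [3]
  Insert 7 (step 4): P = [1, 7] / [5, 8];  Q = [1, 2] / [3, 4]
  Insert 2 (step 5): P = [1, 2] / [5, 7] / [8];  Q = [1, 2] / [3, 4] / [5]
  Insert 4 (step 6): P = [1, 2, 4] / [5, 7] / [8];  Q = [1, 2, 6] / [3, 4] / [5]
  Insert 9 (step 7): P = [1, 2, 4, 9] / [5, 7] / [8];  Q = [1, 2, 6, 7] / [3, 4] / [5]
  Insert 6 (step 8): P = [1, 2, 4, 6] / [5, 7, 9] / [8];  Q = [1, 2, 6, 7] / [3, 4, 8] / [5]
  Insert 3 (step 9): P = [1, 2, 3, 6] / [4, 7, 9] / [5] / [8];  Q = [1, 2, 6, 7] / [3, 4, 8] / [5] / [9]
Final shape: (4, 3, 1, 1).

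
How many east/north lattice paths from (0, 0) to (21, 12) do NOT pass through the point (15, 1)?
Number of paths = 354619304

Total paths from (0, 0) to (21, 12): C(33, 21) = 354817320. Paths through (15, 1): (paths (0, 0) → (15, 1)) × (paths (15, 1) → (21, 12)) = C(16, 15) · C(17, 6) = 16 · 12376 = 198016. Avoidance count = 354817320 − 198016 = 354619304.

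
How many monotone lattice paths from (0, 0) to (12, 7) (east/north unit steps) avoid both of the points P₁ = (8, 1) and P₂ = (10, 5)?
Number of paths = 31290

Inclusion–exclusion. Total paths: C(19, 12) = 50388. Through P₁: C(9, 8)·C(10, 4) = 1890. Through P₂: C(15, 10)·C(4, 2) = 18018. Since P₁ is strictly southwest of P₂, a monotone path through both must visit P₁ then P₂; paths through both = C(9, 8)·C(6, 2)·C(4, 2) = 810. Avoid both = 50388 − 1890 − 18018 + 810 = 31290.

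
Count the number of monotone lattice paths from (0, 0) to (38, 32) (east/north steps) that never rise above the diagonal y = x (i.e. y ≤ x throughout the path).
Number of paths = 15622345984153409270

By the reflection principle (André's argument), the number of monotone paths to (38, 32) with n ≤ m that never go above y = x is C(70, 38) − C(70, 39) = 87038784768854708790 − 71416438784701299520 = 15622345984153409270.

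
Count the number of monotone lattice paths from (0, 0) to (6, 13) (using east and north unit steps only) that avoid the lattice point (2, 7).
Number of paths = 19572

Total paths from (0, 0) to (6, 13): C(19, 6) = 27132. Paths through (2, 7): (paths (0, 0) → (2, 7)) × (paths (2, 7) → (6, 13)) = C(9, 2) · C(10, 4) = 36 · 210 = 7560. Avoidance count = 27132 − 7560 = 19572.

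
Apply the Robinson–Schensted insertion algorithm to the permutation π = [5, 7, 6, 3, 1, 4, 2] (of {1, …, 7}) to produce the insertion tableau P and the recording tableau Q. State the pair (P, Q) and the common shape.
P = [1, 2] / [3, 4] / [5, 6] / [7];  Q = [1, 2] / [3, 6] / [4, 7] / [5];  common shape = (2, 2, 2, 1)

Row-insert the values π_1, π_2, … into P one at a time, bumping the leftmost entry strictly greater than the inserted value down to the next row. The recording tableau Q records, in position (i, j), the step at which that cell was added to P.
  Insert 5 (step 1): P = [5];  Q = [1]
  Insert 7 (step 2): P = [5, 7];  Q = [1, 2]
  Insert 6 (step 3): P = [5, 6] / [7];  Q = [1, 2] / [3]
  Insert 3 (step 4): P = [3, 6] / [5] / [7];  Q = [1, 2] / [3] / [4]
  Insert 1 (step 5): P = [1, 6] / [3] / [5] / [7];  Q = [1, 2] / [3] / [4] / [5]
  Insert 4 (step 6): P = [1, 4] / [3, 6] / [5] / [7];  Q = [1, 2] / [3, 6] / [4] / [5]
  Insert 2 (step 7): P = [1, 2] / [3, 4] / [5, 6] / [7];  Q = [1, 2] / [3, 6] / [4, 7] / [5]
Final shape: (2, 2, 2, 1).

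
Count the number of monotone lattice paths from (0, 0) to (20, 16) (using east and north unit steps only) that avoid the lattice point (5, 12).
Number of paths = 7283887422

Total paths from (0, 0) to (20, 16): C(36, 20) = 7307872110. Paths through (5, 12): (paths (0, 0) → (5, 12)) × (paths (5, 12) → (20, 16)) = C(17, 5) · C(19, 15) = 6188 · 3876 = 23984688. Avoidance count = 7307872110 − 23984688 = 7283887422.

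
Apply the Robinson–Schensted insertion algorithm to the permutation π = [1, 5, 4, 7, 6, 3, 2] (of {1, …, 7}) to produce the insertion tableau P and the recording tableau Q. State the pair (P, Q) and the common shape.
P = [1, 2, 6] / [3, 7] / [4] / [5];  Q = [1, 2, 4] / [3, 5] / [6] / [7];  common shape = (3, 2, 1, 1)

Row-insert the values π_1, π_2, … into P one at a time, bumping the leftmost entry strictly greater than the inserted value down to the next row. The recording tableau Q records, in position (i, j), the step at which that cell was added to P.
  Insert 1 (step 1): P = [1];  Q = [1]
  Insert 5 (step 2): P = [1, 5];  Q = [1, 2]
  Insert 4 (step 3): P = [1, 4] / [5];  Q = [1, 2] / [3]
  Insert 7 (step 4): P = [1, 4, 7] / [5];  Q = [1, 2, 4] / [3]
  Insert 6 (step 5): P = [1, 4, 6] / [5, 7];  Q = [1, 2, 4] / [3, 5]
  Insert 3 (step 6): P = [1, 3, 6] / [4, 7] / [5];  Q = [1, 2, 4] / [3, 5] / [6]
  Insert 2 (step 7): P = [1, 2, 6] / [3, 7] / [4] / [5];  Q = [1, 2, 4] / [3, 5] / [6] / [7]
Final shape: (3, 2, 1, 1).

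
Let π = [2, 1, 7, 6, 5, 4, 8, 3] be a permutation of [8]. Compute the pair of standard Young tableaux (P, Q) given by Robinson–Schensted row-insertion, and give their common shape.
P = [1, 3, 8] / [2, 4] / [5] / [6] / [7];  Q = [1, 3, 7] / [2, 4] / [5] / [6] / [8];  common shape = (3, 2, 1, 1, 1)

Row-insert the values π_1, π_2, … into P one at a time, bumping the leftmost entry strictly greater than the inserted value down to the next row. The recording tableau Q records, in position (i, j), the step at which that cell was added to P.
  Insert 2 (step 1): P = [2];  Q = [1]
  Insert 1 (step 2): P = [1] / [2];  Q = [1] / [2]
  Insert 7 (step 3): P = [1, 7] / [2];  Q = [1, 3] / [2]
  Insert 6 (step 4): P = [1, 6] / [2, 7];  Q = [1, 3] / [2, 4]
  Insert 5 (step 5): P = [1, 5] / [2, 6] / [7];  Q = [1, 3] / [2, 4] / [5]
  Insert 4 (step 6): P = [1, 4] / [2, 5] / [6] / [7];  Q = [1, 3] / [2, 4] / [5] / [6]
  Insert 8 (step 7): P = [1, 4, 8] / [2, 5] / [6] / [7];  Q = [1, 3, 7] / [2, 4] / [5] / [6]
  Insert 3 (step 8): P = [1, 3, 8] / [2, 4] / [5] / [6] / [7];  Q = [1, 3, 7] / [2, 4] / [5] / [6] / [8]
Final shape: (3, 2, 1, 1, 1).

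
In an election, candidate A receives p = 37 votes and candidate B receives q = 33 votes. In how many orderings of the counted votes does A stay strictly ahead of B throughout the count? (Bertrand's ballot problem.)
Strict-lead orderings = 5727227396045850968

Total orderings of the 70 votes with 37 for A: C(70, 37) = 100226479430802391940. By the Bertrand ballot formula (Cycle Lemma / reflection principle), the number of orderings in which A is strictly ahead of B throughout is (p − q)/(p + q) · C(p + q, p) = (37 − 33)/(37 + 33) · 100226479430802391940 = 5727227396045850968.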